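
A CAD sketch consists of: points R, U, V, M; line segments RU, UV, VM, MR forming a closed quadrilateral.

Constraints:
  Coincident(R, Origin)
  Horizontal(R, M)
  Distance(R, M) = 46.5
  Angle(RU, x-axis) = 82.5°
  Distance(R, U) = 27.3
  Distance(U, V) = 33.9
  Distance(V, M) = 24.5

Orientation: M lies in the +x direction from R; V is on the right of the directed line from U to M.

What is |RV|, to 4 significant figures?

22.08

R is at the origin; R and M share the same y with |RM| = 46.5 and M in +x, so M = (46.5, 0). RU runs at 82.5° with |RU| = 27.3, so U = (3.563, 27.07). V is determined by |UV| = 33.9 and |VM| = 24.5 together: it lies at the intersection of circle(U, 33.9) and circle(M, 24.5). With |UM| = 50.76, the foot of the radical line on UM is 30.79 from U and the perpendicular offset is √(33.9² − 30.79²) = 14.19. Taking the right-of-UM solution: V = (22.04, -1.357).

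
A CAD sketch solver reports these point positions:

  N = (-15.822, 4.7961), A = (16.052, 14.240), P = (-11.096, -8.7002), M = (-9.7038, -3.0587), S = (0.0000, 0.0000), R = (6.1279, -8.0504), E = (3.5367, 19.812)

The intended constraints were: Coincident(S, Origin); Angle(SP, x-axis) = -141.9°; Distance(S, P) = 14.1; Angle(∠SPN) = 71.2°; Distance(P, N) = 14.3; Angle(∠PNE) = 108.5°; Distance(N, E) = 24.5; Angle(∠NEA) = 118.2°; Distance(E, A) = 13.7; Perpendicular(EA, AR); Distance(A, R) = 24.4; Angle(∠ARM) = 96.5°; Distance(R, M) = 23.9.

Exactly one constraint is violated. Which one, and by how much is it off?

Distance(R, M) = 23.9 — off by 7.30.

S = (0.00, 0.00) ✓; SP at -141.9° ✓; |SP| = 14.10 ✓; ∠SPN = 71.20° ✓; |PN| = 14.30 ✓; ∠PNE = 108.5° ✓; |NE| = 24.50 ✓; ∠NEA = 118.2° ✓; |EA| = 13.70 ✓; ∠(EA, AR) = 90.00° ✓; |AR| = 24.40 ✓; ∠ARM = 96.50° ✓; |RM| = 16.60 ✗.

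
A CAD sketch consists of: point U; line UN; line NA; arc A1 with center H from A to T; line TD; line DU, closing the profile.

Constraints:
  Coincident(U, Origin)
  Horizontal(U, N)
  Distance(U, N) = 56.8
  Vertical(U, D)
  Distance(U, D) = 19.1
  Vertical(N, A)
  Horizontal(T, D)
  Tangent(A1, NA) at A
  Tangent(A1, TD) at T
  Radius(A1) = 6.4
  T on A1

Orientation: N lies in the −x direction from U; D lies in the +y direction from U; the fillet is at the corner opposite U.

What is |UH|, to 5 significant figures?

51.975

U is at the origin; UN is horizontal with |UN| = 56.8 and N on the −x side, so N = (-56.800, 0.0000). U and D share the same x with |UD| = 19.1 and D on the +y side, so D = (0.0000, 19.100). The virtual corner opposite U is at (-56.800, 19.100). Since A1 is tangent to NA there, HA ⟂ NA and tangency of A1 to TD means the radius HT is perpendicular to TD, with radius 6.4, so the center H sits 6.4 in from both sides at H = (-50.400, 12.700). Then |UH| = |H − U| = 51.975.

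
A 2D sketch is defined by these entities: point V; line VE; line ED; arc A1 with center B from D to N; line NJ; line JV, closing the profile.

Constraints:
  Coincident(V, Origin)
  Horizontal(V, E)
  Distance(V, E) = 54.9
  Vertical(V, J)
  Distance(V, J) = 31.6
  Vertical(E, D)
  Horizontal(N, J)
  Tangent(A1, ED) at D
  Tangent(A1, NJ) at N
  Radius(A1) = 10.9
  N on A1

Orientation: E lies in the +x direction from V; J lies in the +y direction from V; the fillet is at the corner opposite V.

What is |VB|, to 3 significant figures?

48.6

V is at the origin; V and E share the same y with |VE| = 54.9 and E on the +x side, so E = (54.9, 0.00). V and J share the same x with |VJ| = 31.6 and J on the +y side, so J = (0.00, 31.6). The virtual corner opposite V is at (54.9, 31.6). A1 meets ED tangentially, so BD is at right angles to ED and A1 meets NJ tangentially, so BN is at right angles to NJ, with radius 10.9, so the center B sits 10.9 in from both sides at B = (44.0, 20.7). Then |VB| = |B − V| = 48.6.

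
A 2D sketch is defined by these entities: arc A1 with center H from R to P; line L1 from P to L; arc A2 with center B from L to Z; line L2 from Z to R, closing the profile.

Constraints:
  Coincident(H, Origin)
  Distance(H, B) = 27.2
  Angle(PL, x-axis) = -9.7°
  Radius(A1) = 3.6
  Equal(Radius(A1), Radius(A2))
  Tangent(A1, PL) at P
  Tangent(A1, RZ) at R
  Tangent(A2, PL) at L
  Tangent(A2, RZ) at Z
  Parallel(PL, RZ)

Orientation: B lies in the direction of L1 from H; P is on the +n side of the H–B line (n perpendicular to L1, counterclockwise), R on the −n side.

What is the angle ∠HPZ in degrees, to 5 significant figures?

75.174°

The slot axis is L1's direction at -9.7°, so u = (cos -9.7°, sin -9.7°) = (0.98570, -0.16849) and n = (−sin -9.7°, cos -9.7°) = (0.16849, 0.98570). H is at the origin and B lies 27.2 along u from H, so B = 27.2·u = (26.811, -4.5829). Tangency of A1 to both parallel lines with radius 3.6 puts P and R at H ± 3.6·n: P = (0.60656, 3.5485), R = (-0.60656, -3.5485). Equal radii place L and Z the same way about B: L = B + 3.6·n = (27.418, -1.0344), Z = B − 3.6·n = (26.205, -8.1314). Then cos ∠HPZ = PH·PZ / (|PH||PZ|), giving 75.174°.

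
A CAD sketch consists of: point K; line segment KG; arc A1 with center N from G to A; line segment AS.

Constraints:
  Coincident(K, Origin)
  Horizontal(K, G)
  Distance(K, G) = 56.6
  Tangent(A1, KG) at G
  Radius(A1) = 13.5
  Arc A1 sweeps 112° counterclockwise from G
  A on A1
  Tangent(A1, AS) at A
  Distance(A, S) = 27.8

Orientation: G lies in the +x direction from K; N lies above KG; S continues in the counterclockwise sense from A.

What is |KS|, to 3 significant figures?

73.6

K is at the origin; K and G share the same y with |KG| = 56.6 and G on the +x side, so G = (56.6, 0.00). The tangent condition forces NG to be normal to KG, so N = G + (0, 13.5) = (56.6, 13.5). On A1, G sits at bearing -90° from N; a 112° counterclockwise sweep puts A at bearing 22°, so A = N + 13.5·(cos 22°, sin 22°) = (69.1, 18.6). Tangency of A1 to AS means the radius NA is perpendicular to AS, so AS runs along (−sin 22°, cos 22°); with |AS| = 27.8, S = (58.7, 44.3). Then |KS| = |S − K| = 73.6.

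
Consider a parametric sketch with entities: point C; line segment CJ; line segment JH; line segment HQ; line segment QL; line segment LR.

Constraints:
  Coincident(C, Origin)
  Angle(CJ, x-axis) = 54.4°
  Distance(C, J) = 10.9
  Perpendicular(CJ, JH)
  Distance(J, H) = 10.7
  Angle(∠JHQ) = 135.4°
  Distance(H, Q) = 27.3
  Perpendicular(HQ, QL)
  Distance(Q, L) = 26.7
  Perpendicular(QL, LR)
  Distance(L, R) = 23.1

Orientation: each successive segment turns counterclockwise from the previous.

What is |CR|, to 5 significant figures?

12.161

C is at the origin; CJ runs at 54.4° with length 10.9, so J = (6.3451, 8.8628). The perpendicularity gives JH at right angles to CJ, so JH runs at 144.40°; with |JH| = 10.7, H = (-2.3550, 15.092). ∠JHQ = 135.4° gives HQ at -171.00° from the x-axis; with |HQ| = 27.3, Q = (-29.319, 10.821). HQ is perpendicular to QL, so QL runs at -81.000°; with |QL| = 26.7, L = (-25.142, -15.550). The perpendicularity gives LR at right angles to QL, so LR runs at 9.0000°; with |LR| = 23.1, R = (-2.3265, -11.937). Then |CR| = |R − C| = 12.161.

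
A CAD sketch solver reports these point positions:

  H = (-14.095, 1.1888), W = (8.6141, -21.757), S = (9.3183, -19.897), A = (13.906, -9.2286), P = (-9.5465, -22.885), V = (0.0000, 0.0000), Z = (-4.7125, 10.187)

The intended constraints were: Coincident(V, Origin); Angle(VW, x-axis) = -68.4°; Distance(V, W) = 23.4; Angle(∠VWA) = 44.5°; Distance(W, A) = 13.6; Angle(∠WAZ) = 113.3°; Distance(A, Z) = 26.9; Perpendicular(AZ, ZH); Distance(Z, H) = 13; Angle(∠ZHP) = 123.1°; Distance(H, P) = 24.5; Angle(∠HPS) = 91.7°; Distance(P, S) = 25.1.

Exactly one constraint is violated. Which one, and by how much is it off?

Distance(P, S) = 25.1 — off by 6.00.

V = (0.00, 0.00) ✓; VW at -68.40° ✓; |VW| = 23.40 ✓; ∠VWA = 44.50° ✓; |WA| = 13.60 ✓; ∠WAZ = 113.3° ✓; |AZ| = 26.90 ✓; ∠(AZ, ZH) = 90.00° ✓; |ZH| = 13.00 ✓; ∠ZHP = 123.1° ✓; |HP| = 24.50 ✓; ∠HPS = 91.70° ✓; |PS| = 19.10 ✗.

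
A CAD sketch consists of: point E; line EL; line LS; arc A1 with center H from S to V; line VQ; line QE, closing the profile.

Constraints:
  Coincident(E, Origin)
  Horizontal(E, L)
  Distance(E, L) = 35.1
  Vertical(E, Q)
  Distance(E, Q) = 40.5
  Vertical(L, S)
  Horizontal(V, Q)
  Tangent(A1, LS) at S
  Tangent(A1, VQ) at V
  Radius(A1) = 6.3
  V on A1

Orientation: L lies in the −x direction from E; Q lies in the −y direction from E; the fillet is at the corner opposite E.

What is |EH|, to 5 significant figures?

44.711

E is at the origin; EL is horizontal with |EL| = 35.1 and L on the −x side, so L = (-35.100, 0.0000). EQ is vertical with |EQ| = 40.5 and Q on the −y side, so Q = (0.0000, -40.500). The virtual corner opposite E is at (-35.100, -40.500). Tangency of A1 to LS means the radius HS is perpendicular to LS and the tangent condition forces HV to be normal to VQ, with radius 6.3, so the center H sits 6.3 in from both sides at H = (-28.800, -34.200). Then |EH| = |H − E| = 44.711.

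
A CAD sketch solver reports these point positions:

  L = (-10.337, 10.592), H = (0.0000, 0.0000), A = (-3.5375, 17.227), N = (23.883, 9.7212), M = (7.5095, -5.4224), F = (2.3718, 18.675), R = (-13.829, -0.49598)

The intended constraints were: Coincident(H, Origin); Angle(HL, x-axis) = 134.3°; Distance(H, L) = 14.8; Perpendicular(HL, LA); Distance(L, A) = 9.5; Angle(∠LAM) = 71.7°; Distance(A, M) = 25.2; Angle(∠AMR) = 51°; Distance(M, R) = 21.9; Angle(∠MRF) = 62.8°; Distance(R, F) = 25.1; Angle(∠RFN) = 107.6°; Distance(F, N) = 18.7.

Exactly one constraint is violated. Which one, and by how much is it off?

Distance(F, N) = 18.7 — off by 4.60.

H = (0.00, 0.00) ✓; HL at 134.3° ✓; |HL| = 14.80 ✓; ∠(HL, LA) = 90.00° ✓; |LA| = 9.500 ✓; ∠LAM = 71.70° ✓; |AM| = 25.20 ✓; ∠AMR = 51.00° ✓; |MR| = 21.90 ✓; ∠MRF = 62.80° ✓; |RF| = 25.10 ✓; ∠RFN = 107.6° ✓; |FN| = 23.30 ✗.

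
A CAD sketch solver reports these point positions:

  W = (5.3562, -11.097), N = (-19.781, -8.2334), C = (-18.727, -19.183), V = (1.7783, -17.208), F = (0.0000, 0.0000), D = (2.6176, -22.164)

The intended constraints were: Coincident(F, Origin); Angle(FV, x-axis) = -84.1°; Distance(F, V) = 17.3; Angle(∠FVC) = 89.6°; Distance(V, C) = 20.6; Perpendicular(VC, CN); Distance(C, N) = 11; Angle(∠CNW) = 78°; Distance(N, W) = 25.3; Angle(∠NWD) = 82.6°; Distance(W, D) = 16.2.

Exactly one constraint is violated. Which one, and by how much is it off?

Distance(W, D) = 16.2 — off by 4.80.

F = (0.00, 0.00) ✓; FV at -84.10° ✓; |FV| = 17.30 ✓; ∠FVC = 89.60° ✓; |VC| = 20.60 ✓; ∠(VC, CN) = 90.00° ✓; |CN| = 11.00 ✓; ∠CNW = 78.00° ✓; |NW| = 25.30 ✓; ∠NWD = 82.60° ✓; |WD| = 11.40 ✗.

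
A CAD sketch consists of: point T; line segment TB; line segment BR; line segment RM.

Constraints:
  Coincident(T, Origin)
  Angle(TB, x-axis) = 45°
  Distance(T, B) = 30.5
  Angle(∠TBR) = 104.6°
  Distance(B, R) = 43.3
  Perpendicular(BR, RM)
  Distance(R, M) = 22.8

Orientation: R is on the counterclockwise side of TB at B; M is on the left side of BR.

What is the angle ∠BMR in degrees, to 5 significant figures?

62.231°

T is at the origin; TB runs at 45.0° with length 30.5, so B = 30.5·(cos 45.0°, sin 45.0°) = (21.567, 21.567). ∠TBR = 104.6°, so BR runs at 45.0° + (180° − 104.6°) = 120.40° from the x-axis; with |BR| = 43.3, R = B + 43.3·(cos 120.40°, sin 120.40°) = (-0.34451, 58.914). BR ⟂ RM; with |RM| = 22.8 on the left of BR, M = R + 22.8·(-0.86251, -0.50603) = (-20.010, 47.376). Then cos ∠BMR = MB·MR / (|MB||MR|), giving 62.231°.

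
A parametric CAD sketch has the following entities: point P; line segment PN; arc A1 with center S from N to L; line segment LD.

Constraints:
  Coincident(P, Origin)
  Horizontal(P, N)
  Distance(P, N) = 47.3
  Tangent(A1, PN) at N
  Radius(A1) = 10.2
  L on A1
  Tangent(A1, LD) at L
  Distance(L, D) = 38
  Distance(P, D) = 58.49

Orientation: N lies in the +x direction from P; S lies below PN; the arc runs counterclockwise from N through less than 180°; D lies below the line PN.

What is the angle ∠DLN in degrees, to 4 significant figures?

137.1°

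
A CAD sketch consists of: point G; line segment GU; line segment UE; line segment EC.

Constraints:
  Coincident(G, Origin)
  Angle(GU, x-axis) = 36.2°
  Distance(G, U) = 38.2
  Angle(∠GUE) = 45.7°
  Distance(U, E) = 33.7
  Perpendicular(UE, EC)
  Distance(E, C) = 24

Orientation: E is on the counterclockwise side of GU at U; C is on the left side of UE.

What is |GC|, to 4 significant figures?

7.774

∠GUE = 45.7°, so UE runs at 36.2° + (180° − 45.7°) = 170.5° from the x-axis; with |UE| = 33.7, E = U + 33.7·(cos 170.5°, sin 170.5°) = (-2.412, 28.12). The perpendicularity gives EC at right angles to UE; with |EC| = 24.0 on the left of UE, C = E + 24.0·(-0.1650, -0.9863) = (-6.373, 4.452). Then |GC| = |C − G| = 7.774.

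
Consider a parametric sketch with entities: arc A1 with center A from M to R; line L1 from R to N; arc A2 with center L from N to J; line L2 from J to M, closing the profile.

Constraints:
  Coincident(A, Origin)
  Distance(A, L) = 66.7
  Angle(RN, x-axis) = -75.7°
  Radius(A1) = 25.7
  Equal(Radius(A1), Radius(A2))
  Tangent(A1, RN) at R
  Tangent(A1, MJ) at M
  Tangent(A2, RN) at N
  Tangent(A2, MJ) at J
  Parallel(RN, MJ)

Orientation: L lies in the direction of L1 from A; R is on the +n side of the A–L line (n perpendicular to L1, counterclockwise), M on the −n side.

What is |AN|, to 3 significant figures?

71.5

The slot axis is L1's direction at -75.7°, so u = (cos -75.7°, sin -75.7°) = (0.247, -0.969) and n = (−sin -75.7°, cos -75.7°) = (0.969, 0.247). A is at the origin and L lies 66.7 along u from A, so L = 66.7·u = (16.5, -64.6). Tangency of A1 to both parallel lines with radius 25.7 puts R and M at A ± 25.7·n: R = (24.9, 6.35), M = (-24.9, -6.35). Equal radii place N and J the same way about L: N = L + 25.7·n = (41.4, -58.3), J = L − 25.7·n = (-8.43, -71.0). Then |AN| = |N − A| = 71.5.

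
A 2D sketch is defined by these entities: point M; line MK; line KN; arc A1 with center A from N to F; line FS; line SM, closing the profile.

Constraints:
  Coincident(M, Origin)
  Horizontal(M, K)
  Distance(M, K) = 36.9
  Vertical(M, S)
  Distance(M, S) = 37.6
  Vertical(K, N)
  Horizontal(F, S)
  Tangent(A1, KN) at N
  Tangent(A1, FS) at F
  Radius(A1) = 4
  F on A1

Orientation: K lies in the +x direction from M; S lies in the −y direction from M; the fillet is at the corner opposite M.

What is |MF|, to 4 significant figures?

49.96

M is at the origin; M and K share the same y with |MK| = 36.9 and K on the +x side, so K = (36.90, 0.000). M and S share the same x with |MS| = 37.6 and S on the −y side, so S = (0.000, -37.60). The virtual corner opposite M is at (36.90, -37.60). Since A1 is tangent to KN there, AN ⟂ KN and tangency of A1 to FS means the radius AF is perpendicular to FS, with radius 4.0, so the center A sits 4.0 in from both sides at A = (32.90, -33.60). That places the tangent points at N = (36.90, -33.60) on KN and F = (32.90, -37.60) on FS. Then |MF| = |F − M| = 49.96.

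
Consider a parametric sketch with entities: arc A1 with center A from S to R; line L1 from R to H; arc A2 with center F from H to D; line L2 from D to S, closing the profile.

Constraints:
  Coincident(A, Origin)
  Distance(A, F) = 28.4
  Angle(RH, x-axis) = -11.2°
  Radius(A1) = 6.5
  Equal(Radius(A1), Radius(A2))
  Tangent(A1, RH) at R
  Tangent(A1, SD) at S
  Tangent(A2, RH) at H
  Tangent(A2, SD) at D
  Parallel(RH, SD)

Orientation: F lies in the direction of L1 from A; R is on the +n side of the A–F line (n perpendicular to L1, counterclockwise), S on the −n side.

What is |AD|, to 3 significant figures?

29.1

The slot axis is L1's direction at -11.2°, so u = (cos -11.2°, sin -11.2°) = (0.981, -0.194) and n = (−sin -11.2°, cos -11.2°) = (0.194, 0.981). A is at the origin and F lies 28.4 along u from A, so F = 28.4·u = (27.9, -5.52). Tangency of A1 to both parallel lines with radius 6.5 puts R and S at A ± 6.5·n: R = (1.26, 6.38), S = (-1.26, -6.38). Equal radii place H and D the same way about F: H = F + 6.5·n = (29.1, 0.860), D = F − 6.5·n = (26.6, -11.9). Then |AD| = |D − A| = 29.1.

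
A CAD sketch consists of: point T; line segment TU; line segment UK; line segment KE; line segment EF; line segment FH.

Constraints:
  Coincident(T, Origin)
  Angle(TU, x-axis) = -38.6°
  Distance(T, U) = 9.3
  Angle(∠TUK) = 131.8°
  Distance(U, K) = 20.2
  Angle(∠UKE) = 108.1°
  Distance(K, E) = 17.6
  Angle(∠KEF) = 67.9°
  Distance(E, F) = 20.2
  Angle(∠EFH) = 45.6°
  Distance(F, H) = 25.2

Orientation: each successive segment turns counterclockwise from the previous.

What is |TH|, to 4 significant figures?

31.68

∠KEF = 67.9° gives EF at -166.4° from the x-axis; with |EF| = 20.2, F = (10.15, 10.22). ∠EFH = 45.6° gives FH at -32.00° from the x-axis; with |FH| = 25.2, H = (31.52, -3.131). Then |TH| = |H − T| = 31.68.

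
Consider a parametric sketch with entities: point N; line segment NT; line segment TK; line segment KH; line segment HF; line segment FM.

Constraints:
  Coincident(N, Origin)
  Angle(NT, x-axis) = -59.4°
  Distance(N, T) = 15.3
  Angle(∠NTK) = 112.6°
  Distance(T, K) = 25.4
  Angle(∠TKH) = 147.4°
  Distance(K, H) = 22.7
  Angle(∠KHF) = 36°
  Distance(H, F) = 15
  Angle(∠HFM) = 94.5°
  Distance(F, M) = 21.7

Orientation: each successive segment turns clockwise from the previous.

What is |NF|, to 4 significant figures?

35.44

∠TKH = 147.4° gives KH at -159.4° from the x-axis; with |KH| = 22.7, H = (-28.68, -41.49). ∠KHF = 36.0° gives HF at 56.60° from the x-axis; with |HF| = 15.0, F = (-20.42, -28.97). Then |NF| = |F − N| = 35.44.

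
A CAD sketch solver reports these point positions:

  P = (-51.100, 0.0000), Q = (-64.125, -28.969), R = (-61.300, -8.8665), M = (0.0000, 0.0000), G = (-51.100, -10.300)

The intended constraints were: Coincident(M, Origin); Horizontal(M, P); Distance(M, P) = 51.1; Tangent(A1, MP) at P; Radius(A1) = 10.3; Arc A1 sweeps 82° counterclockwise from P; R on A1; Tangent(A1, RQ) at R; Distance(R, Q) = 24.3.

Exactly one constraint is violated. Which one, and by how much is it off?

Distance(R, Q) = 24.3 — off by 4.00.

M = (0.00, 0.00) ✓; M.y = 0.00, P.y = 0.00 ✓; |MP| = 51.10 ✓; ∠(GP, PM) = 90.00° ✓; |GP| = 10.30 ✓; bearing(G→R) − bearing(G→P) = 82.00° ✓; |GR| = 10.30 ✓; ∠(GR, RQ) = 90.00° ✓; |RQ| = 20.30 ✗.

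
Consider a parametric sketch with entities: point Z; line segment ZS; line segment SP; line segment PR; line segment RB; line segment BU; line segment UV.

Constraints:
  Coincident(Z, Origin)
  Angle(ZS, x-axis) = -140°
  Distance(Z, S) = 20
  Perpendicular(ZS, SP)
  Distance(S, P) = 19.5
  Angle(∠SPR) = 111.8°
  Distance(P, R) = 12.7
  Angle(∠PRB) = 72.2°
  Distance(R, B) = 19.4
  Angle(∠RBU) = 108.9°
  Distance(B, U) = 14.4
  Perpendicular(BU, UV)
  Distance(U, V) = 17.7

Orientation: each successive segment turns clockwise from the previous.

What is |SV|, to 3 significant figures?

17.1

Z is at the origin; ZS runs at -140.0° with length 20.0, so S = (-15.3, -12.9). ZS is perpendicular to SP, so SP runs at 130°; with |SP| = 19.5, P = (-27.9, 2.08). ∠SPR = 111.8° gives PR at 61.8° from the x-axis; with |PR| = 12.7, R = (-21.9, 13.3). ∠PRB = 72.2° gives RB at -46.0° from the x-axis; with |RB| = 19.4, B = (-8.38, -0.681). ∠RBU = 108.9° gives BU at -117° from the x-axis; with |BU| = 14.4, U = (-14.9, -13.5). BU ⟂ UV, so UV runs at 153°; with |UV| = 17.7, V = (-30.7, -5.44). Then |SV| = |V − S| = 17.1.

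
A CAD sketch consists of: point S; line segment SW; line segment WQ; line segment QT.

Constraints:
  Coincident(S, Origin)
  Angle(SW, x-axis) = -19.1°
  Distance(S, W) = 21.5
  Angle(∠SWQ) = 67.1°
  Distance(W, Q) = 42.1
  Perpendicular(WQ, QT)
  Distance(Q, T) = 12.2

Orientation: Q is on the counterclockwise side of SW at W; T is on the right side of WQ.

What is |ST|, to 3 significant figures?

46.5

S is at the origin; SW runs at -19.1° with length 21.5, so W = 21.5·(cos -19.1°, sin -19.1°) = (20.3, -7.04). ∠SWQ = 67.1°, so WQ runs at -19.1° + (180° − 67.1°) = 93.8° from the x-axis; with |WQ| = 42.1, Q = W + 42.1·(cos 93.8°, sin 93.8°) = (17.5, 35.0). WQ is perpendicular to QT; with |QT| = 12.2 on the right of WQ, T = Q + 12.2·(0.998, 0.0663) = (29.7, 35.8). Then |ST| = |T − S| = 46.5.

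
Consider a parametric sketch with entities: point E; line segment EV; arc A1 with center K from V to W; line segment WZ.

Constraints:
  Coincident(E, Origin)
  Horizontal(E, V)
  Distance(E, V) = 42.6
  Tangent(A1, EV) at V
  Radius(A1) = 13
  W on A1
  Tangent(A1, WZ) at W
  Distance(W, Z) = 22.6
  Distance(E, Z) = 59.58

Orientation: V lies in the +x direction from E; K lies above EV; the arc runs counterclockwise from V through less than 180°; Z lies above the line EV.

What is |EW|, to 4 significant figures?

57.45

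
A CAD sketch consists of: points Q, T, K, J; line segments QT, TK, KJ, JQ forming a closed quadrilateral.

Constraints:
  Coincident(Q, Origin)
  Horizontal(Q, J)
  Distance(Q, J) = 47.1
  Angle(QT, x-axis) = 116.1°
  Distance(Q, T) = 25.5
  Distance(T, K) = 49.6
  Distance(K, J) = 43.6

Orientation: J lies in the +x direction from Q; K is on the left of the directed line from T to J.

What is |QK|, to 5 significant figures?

54.279

Checks: |TK| = 49.60 ✓; |KJ| = 43.60 ✓.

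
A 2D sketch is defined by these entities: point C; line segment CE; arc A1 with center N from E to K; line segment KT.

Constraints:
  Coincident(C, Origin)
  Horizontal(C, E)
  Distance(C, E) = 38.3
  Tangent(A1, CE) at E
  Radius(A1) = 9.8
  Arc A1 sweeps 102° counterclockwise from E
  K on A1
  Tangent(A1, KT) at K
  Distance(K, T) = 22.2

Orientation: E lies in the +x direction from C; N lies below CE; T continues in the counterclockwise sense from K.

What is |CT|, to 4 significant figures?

47.29

C is at the origin; C and E share the same y with |CE| = 38.3 and E on the +x side, so E = (38.30, 0.000). Tangency of A1 to CE means the radius NE is perpendicular to CE, so N = E + (0, -9.8) = (38.30, -9.800). On A1, E sits at bearing 90° from N; a 102° counterclockwise sweep puts K at bearing 192°, so K = N + 9.8·(cos 192°, sin 192°) = (28.71, -11.84). Since A1 is tangent to KT there, NK ⟂ KT, so KT runs along (−sin 192°, cos 192°); with |KT| = 22.2, T = (33.33, -33.55). Then |CT| = |T − C| = 47.29.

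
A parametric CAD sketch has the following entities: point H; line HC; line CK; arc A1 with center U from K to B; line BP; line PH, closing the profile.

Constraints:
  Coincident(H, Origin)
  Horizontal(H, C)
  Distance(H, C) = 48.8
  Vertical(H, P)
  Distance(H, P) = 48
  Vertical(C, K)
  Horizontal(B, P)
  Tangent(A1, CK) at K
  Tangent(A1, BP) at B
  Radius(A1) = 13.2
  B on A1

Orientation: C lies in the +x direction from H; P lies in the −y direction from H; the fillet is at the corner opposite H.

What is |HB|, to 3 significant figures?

59.8

The virtual corner opposite H is at (48.8, -48.0). Since A1 is tangent to CK there, UK ⟂ CK and A1 meets BP tangentially, so UB is at right angles to BP, with radius 13.2, so the center U sits 13.2 in from both sides at U = (35.6, -34.8). That places the tangent points at K = (48.8, -34.8) on CK and B = (35.6, -48.0) on BP. Then |HB| = |B − H| = 59.8.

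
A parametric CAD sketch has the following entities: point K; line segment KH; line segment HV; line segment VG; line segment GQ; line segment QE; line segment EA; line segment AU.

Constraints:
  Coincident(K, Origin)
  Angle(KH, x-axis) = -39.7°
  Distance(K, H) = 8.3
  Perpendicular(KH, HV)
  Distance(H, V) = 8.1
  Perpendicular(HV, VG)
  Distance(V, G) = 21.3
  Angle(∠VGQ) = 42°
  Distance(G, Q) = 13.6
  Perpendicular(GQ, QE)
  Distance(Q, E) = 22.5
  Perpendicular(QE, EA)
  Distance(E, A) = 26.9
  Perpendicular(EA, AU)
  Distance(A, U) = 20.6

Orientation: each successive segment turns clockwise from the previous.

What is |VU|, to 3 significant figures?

31.6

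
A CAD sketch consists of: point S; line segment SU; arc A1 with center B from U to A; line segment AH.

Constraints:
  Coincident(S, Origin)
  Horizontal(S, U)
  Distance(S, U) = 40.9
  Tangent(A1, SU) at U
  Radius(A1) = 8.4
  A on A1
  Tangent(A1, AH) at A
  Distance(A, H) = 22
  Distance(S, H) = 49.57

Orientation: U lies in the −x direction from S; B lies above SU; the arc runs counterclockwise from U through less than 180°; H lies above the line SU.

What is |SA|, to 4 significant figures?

34.37

Checks: S.y = 0.00, U.y = 0.00 ✓; ∠(BU, US) = 90.00° ✓; |BU| = 8.400 ✓; |BA| = 8.400 ✓; ∠(BA, AH) = 90.00° ✓; |AH| = 22.00 ✓; |SH| = 49.57 ✓.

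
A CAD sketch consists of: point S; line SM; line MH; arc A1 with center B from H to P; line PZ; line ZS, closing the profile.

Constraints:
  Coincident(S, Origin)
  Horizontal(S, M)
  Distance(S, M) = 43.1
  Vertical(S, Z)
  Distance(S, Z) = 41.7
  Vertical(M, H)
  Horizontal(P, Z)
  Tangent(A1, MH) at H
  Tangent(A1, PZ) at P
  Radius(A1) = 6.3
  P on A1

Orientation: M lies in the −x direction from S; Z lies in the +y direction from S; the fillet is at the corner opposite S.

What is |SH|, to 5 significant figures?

55.774

S is at the origin; S and M share the same y with |SM| = 43.1 and M on the −x side, so M = (-43.100, 0.0000). S and Z share the same x with |SZ| = 41.7 and Z on the +y side, so Z = (0.0000, 41.700). The virtual corner opposite S is at (-43.100, 41.700). Tangency of A1 to MH means the radius BH is perpendicular to MH and tangency of A1 to PZ means the radius BP is perpendicular to PZ, with radius 6.3, so the center B sits 6.3 in from both sides at B = (-36.800, 35.400). That places the tangent points at H = (-43.100, 35.400) on MH and P = (-36.800, 41.700) on PZ. Then |SH| = |H − S| = 55.774.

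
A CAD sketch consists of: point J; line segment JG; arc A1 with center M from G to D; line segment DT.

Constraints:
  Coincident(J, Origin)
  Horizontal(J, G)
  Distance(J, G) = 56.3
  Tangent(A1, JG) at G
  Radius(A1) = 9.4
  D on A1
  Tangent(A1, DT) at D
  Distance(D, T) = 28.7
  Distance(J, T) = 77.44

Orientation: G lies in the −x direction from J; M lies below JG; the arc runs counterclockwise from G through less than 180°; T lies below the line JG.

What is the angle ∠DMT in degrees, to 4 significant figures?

71.87°

J is at the origin; J and G share the same y with |JG| = 56.3 and G on the −x side, so G = (-56.30, 0.000). Tangency of A1 to JG means the radius MG is perpendicular to JG, so M = G + (0, -9.4) = (-56.30, -9.400). Since MD ⟂ DT (tangency), |MT| = √(9.4² + 28.7²) = 30.20 regardless of where D sits on A1. So T lies on both circle(J, 77.44) and circle(M, 30.20); the below-JG intersection is T = (-67.87, -37.30). D is the foot of the tangent from T: D = (-65.67, -8.681).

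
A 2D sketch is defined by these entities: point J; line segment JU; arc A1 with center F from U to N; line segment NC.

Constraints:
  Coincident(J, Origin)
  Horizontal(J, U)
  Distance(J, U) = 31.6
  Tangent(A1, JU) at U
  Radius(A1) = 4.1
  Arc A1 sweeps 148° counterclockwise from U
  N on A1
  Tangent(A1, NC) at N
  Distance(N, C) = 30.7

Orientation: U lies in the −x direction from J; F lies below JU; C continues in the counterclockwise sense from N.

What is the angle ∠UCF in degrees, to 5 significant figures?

5.3728°

J is at the origin; J and U share the same y with |JU| = 31.6 and U on the −x side, so U = (-31.600, 0.0000). A1 meets JU tangentially, so FU is at right angles to JU, so F = U + (0, -4.1) = (-31.600, -4.1000). On A1, U sits at bearing 90° from F; a 148° counterclockwise sweep puts N at bearing 238°, so N = F + 4.1·(cos 238°, sin 238°) = (-33.773, -7.5770). Since A1 is tangent to NC there, FN ⟂ NC, so NC runs along (−sin 238°, cos 238°); with |NC| = 30.7, C = (-7.7376, -23.846). Then cos ∠UCF = CU·CF / (|CU||CF|), giving 5.3728°.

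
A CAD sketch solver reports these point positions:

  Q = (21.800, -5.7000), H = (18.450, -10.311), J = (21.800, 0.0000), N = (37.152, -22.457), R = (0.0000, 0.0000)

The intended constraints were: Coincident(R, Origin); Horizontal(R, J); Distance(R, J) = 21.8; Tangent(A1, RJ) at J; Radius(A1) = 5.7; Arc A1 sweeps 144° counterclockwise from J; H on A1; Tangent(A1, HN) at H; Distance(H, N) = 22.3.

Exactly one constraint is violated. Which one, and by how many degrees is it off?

Tangent(A1, HN) at H — off by 3.00°.

R = (0.00, 0.00) ✓; R.y = 0.00, J.y = 0.00 ✓; |RJ| = 21.80 ✓; ∠(QJ, JR) = 90.00° ✓; |QJ| = 5.700 ✓; bearing(Q→H) − bearing(Q→J) = 144.0° ✓; |QH| = 5.699 ✓; ∠(QH, HN) = 87.00° ✗; |HN| = 22.30 ✓.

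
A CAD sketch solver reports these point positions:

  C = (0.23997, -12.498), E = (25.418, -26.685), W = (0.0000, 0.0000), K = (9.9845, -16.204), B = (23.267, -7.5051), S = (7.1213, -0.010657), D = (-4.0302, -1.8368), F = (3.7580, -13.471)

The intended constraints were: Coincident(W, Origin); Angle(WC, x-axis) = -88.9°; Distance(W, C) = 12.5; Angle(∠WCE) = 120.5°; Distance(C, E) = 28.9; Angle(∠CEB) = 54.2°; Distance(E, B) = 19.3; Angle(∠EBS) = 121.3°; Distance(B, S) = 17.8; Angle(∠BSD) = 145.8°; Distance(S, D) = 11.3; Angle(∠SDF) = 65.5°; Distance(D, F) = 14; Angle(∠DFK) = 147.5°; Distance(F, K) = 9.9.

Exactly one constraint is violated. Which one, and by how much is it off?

Distance(F, K) = 9.9 — off by 3.10.

W = (0.00, 0.00) ✓; WC at -88.90° ✓; |WC| = 12.50 ✓; ∠WCE = 120.5° ✓; |CE| = 28.90 ✓; ∠CEB = 54.20° ✓; |EB| = 19.30 ✓; ∠EBS = 121.3° ✓; |BS| = 17.80 ✓; ∠BSD = 145.8° ✓; |SD| = 11.30 ✓; ∠SDF = 65.50° ✓; |DF| = 14.00 ✓; ∠DFK = 147.5° ✓; |FK| = 6.800 ✗.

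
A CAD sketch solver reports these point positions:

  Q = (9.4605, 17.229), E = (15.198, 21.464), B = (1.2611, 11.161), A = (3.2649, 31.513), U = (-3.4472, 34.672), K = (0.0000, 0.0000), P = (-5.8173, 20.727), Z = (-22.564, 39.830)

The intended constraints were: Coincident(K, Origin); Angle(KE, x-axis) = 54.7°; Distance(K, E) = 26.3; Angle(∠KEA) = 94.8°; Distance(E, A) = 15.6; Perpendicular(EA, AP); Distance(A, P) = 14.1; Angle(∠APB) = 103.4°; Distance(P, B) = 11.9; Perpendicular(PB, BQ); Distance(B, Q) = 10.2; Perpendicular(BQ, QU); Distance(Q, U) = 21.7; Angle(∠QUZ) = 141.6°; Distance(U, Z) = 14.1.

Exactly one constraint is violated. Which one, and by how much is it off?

Distance(U, Z) = 14.1 — off by 5.70.

K = (0.00, 0.00) ✓; KE at 54.70° ✓; |KE| = 26.30 ✓; ∠KEA = 94.80° ✓; |EA| = 15.60 ✓; ∠(EA, AP) = 90.00° ✓; |AP| = 14.10 ✓; ∠APB = 103.4° ✓; |PB| = 11.90 ✓; ∠(PB, BQ) = 90.00° ✓; |BQ| = 10.20 ✓; ∠(BQ, QU) = 90.00° ✓; |QU| = 21.70 ✓; ∠QUZ = 141.6° ✓; |UZ| = 19.80 ✗.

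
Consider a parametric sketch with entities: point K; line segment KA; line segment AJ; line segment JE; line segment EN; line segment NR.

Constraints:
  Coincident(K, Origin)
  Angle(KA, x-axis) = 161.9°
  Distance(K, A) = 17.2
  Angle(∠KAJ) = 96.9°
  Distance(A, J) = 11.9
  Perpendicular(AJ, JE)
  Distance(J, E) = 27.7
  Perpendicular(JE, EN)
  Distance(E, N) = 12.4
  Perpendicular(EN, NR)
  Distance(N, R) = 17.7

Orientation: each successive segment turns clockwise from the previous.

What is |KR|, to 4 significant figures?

7.247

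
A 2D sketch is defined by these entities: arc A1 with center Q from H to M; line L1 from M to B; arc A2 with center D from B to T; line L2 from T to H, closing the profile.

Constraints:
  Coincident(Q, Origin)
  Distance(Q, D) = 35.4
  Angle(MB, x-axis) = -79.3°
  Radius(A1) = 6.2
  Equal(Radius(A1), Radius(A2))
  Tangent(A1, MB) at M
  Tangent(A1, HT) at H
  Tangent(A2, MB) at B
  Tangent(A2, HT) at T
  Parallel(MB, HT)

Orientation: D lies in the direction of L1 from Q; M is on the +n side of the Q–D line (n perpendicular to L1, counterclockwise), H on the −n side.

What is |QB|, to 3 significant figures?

35.9

The slot axis is L1's direction at -79.3°, so u = (cos -79.3°, sin -79.3°) = (0.186, -0.983) and n = (−sin -79.3°, cos -79.3°) = (0.983, 0.186). Q is at the origin and D lies 35.4 along u from Q, so D = 35.4·u = (6.57, -34.8). Tangency of A1 to both parallel lines with radius 6.2 puts M and H at Q ± 6.2·n: M = (6.09, 1.15), H = (-6.09, -1.15). Equal radii place B and T the same way about D: B = D + 6.2·n = (12.7, -33.6), T = D − 6.2·n = (0.480, -35.9). Then |QB| = |B − Q| = 35.9.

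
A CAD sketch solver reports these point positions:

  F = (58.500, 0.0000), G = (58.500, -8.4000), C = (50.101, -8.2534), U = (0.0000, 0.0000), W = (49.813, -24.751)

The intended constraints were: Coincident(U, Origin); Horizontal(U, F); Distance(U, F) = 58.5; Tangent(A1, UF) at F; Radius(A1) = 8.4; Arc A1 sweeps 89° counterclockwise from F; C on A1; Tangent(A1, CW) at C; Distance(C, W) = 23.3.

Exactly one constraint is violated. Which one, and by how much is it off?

Distance(C, W) = 23.3 — off by 6.80.

U = (0.00, 0.00) ✓; U.y = 0.00, F.y = 0.00 ✓; |UF| = 58.50 ✓; ∠(GF, FU) = 90.00° ✓; |GF| = 8.400 ✓; bearing(G→C) − bearing(G→F) = 89.00° ✓; |GC| = 8.400 ✓; ∠(GC, CW) = 90.00° ✓; |CW| = 16.50 ✗.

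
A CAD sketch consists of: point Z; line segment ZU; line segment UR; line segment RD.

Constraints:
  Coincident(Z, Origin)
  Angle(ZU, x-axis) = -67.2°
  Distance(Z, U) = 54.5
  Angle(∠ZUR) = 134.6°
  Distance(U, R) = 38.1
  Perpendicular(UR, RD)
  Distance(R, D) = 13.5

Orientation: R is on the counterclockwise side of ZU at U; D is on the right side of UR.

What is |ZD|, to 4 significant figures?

92.56

∠ZUR = 134.6°, so UR runs at -67.2° + (180° − 134.6°) = -21.80° from the x-axis; with |UR| = 38.1, R = U + 38.1·(cos -21.80°, sin -21.80°) = (56.49, -64.39). UR is perpendicular to RD; with |RD| = 13.5 on the right of UR, D = R + 13.5·(-0.3714, -0.9285) = (51.48, -76.93). Then |ZD| = |D − Z| = 92.56.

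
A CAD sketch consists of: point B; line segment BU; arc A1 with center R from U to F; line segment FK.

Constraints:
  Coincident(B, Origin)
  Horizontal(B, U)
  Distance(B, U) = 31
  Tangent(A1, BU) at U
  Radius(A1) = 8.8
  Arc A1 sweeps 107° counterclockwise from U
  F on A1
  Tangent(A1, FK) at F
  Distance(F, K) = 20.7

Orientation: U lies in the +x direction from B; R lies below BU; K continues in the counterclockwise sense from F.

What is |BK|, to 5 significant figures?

42.326

On A1, U sits at bearing 90° from R; a 107° counterclockwise sweep puts F at bearing 197°, so F = R + 8.8·(cos 197°, sin 197°) = (22.585, -11.373). A1 meets FK tangentially, so RF is at right angles to FK, so FK runs along (−sin 197°, cos 197°); with |FK| = 20.7, K = (28.637, -31.168). Then |BK| = |K − B| = 42.326.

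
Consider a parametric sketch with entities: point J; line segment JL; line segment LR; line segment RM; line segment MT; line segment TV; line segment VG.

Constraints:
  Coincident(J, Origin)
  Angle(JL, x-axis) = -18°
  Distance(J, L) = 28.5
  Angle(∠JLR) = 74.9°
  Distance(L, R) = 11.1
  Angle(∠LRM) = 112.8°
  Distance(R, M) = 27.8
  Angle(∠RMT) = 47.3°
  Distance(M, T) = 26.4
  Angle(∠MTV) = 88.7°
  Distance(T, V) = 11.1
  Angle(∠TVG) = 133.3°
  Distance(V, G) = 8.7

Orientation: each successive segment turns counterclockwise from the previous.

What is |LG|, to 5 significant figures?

9.6109

J is at the origin; JL runs at -18.0° with length 28.5, so L = (27.105, -8.8070). ∠JLR = 74.9° gives LR at 87.100° from the x-axis; with |LR| = 11.1, R = (27.667, 2.2788). ∠LRM = 112.8° gives RM at 154.30° from the x-axis; with |RM| = 27.8, M = (2.6168, 14.335). ∠RMT = 47.3° gives MT at -73.000° from the x-axis; with |MT| = 26.4, T = (10.335, -10.912). ∠MTV = 88.7° gives TV at 18.300° from the x-axis; with |TV| = 11.1, V = (20.874, -7.4266). ∠TVG = 133.3° gives VG at 65.000° from the x-axis; with |VG| = 8.7, G = (24.551, 0.45827). Then |LG| = |G − L| = 9.6109.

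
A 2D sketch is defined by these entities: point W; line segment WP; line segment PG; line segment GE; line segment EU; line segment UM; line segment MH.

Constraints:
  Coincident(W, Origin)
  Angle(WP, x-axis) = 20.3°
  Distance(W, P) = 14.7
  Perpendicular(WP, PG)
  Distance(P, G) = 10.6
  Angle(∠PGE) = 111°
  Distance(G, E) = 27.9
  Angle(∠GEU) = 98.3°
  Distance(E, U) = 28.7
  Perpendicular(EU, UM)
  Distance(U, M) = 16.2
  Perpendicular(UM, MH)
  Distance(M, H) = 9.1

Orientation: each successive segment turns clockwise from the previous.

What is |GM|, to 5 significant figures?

34.659

∠GEU = 98.3° gives EU at 139.60° from the x-axis; with |EU| = 28.7, U = (-25.352, -4.6547). EU is perpendicular to UM, so UM runs at 49.600°; with |UM| = 16.2, M = (-14.852, 7.6822). Then |GM| = |M − G| = 34.659.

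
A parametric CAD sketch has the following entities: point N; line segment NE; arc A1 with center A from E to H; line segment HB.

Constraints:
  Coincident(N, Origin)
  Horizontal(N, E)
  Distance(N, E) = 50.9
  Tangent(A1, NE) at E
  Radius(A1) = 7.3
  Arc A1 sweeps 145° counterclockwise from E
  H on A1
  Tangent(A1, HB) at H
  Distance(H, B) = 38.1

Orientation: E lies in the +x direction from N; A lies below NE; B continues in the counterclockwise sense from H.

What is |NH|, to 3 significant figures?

48.6

N is at the origin; N and E share the same y with |NE| = 50.9 and E on the +x side, so E = (50.9, 0.00). A1 meets NE tangentially, so AE is at right angles to NE, so A = E + (0, -7.3) = (50.9, -7.30). On A1, E sits at bearing 90° from A; a 145° counterclockwise sweep puts H at bearing 235°, so H = A + 7.3·(cos 235°, sin 235°) = (46.7, -13.3). Then |NH| = |H − N| = 48.6.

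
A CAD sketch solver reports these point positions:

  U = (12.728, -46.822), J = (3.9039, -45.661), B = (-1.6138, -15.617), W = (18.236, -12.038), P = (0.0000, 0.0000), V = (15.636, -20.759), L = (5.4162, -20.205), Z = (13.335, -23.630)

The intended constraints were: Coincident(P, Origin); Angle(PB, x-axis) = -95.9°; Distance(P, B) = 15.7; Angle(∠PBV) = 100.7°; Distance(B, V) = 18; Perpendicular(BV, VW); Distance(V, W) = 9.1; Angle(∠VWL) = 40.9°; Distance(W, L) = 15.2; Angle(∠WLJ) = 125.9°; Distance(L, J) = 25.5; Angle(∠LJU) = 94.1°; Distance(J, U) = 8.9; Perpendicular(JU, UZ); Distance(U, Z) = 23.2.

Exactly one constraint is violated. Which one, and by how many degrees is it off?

Perpendicular(JU, UZ) — off by 6.00°.

P = (0.00, 0.00) ✓; PB at -95.90° ✓; |PB| = 15.70 ✓; ∠PBV = 100.7° ✓; |BV| = 18.00 ✓; ∠(BV, VW) = 90.00° ✓; |VW| = 9.100 ✓; ∠VWL = 40.90° ✓; |WL| = 15.20 ✓; ∠WLJ = 125.9° ✓; |LJ| = 25.50 ✓; ∠LJU = 94.10° ✓; |JU| = 8.900 ✓; ∠(JU, UZ) = 96.00° ✗; |UZ| = 23.20 ✓.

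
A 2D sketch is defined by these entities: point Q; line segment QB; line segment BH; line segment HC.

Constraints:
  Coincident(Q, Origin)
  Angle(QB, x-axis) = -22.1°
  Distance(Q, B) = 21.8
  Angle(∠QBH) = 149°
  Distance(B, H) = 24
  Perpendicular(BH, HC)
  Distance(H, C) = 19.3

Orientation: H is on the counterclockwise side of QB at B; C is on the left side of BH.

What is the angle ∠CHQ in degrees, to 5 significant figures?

75.263°

Q is at the origin; QB runs at -22.1° with length 21.8, so B = 21.8·(cos -22.1°, sin -22.1°) = (20.198, -8.2017). ∠QBH = 149.0°, so BH runs at -22.1° + (180° − 149.0°) = 8.9000° from the x-axis; with |BH| = 24.0, H = B + 24.0·(cos 8.9000°, sin 8.9000°) = (43.909, -4.4886). The perpendicularity gives HC at right angles to BH; with |HC| = 19.3 on the left of BH, C = H + 19.3·(-0.15471, 0.98796) = (40.923, 14.579). Then cos ∠CHQ = HC·HQ / (|HC||HQ|), giving 75.263°.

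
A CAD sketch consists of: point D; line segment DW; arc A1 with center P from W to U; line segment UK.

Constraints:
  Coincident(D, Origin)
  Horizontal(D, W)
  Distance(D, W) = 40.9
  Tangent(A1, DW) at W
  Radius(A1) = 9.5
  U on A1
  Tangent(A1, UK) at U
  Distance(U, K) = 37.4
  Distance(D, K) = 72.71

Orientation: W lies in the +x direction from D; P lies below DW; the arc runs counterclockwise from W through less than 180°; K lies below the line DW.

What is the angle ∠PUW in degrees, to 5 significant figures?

24.965°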